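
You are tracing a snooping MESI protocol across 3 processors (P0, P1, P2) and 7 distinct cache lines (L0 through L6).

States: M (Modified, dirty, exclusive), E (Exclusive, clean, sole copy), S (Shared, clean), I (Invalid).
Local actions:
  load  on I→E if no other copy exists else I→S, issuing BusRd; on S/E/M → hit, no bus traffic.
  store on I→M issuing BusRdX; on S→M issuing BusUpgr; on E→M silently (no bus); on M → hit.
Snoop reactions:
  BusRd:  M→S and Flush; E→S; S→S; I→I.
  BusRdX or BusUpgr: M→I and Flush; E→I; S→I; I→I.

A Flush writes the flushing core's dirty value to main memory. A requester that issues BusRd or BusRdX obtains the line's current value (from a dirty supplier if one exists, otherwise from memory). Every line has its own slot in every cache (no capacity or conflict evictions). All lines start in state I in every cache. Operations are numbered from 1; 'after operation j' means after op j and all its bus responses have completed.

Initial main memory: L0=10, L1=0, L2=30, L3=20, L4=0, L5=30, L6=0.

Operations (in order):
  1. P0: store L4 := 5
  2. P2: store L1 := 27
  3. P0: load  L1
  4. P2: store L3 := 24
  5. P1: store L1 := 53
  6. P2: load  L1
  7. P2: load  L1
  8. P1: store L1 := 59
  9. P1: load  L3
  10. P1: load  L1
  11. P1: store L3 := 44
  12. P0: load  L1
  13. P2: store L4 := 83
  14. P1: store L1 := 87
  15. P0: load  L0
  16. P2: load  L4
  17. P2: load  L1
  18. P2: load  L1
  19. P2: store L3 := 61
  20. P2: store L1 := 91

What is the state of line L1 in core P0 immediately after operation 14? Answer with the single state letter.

step 1: P0: store L4 := 5  ⟶  MII  (L4)  txn=BusRdX  M[L4]=0
step 2: P2: store L1 := 27  ⟶  IIM  (L1)  txn=BusRdX  M[L1]=0
step 3: P0: load  L1  ⟶  SIS  (L1)  txn=BusRd+Flush  M[L1]=27
step 4: P2: store L3 := 24  ⟶  IIM  (L3)  txn=BusRdX  M[L3]=20
step 5: P1: store L1 := 53  ⟶  IMI  (L1)  txn=BusRdX  M[L1]=27
step 6: P2: load  L1  ⟶  ISS  (L1)  txn=BusRd+Flush  M[L1]=53
step 7: P2: load  L1  ⟶  ISS  (L1)  txn=∅  M[L1]=53
step 8: P1: store L1 := 59  ⟶  IMI  (L1)  txn=BusUpgr  M[L1]=53
step 9: P1: load  L3  ⟶  ISS  (L3)  txn=BusRd+Flush  M[L3]=24
step 10: P1: load  L1  ⟶  IMI  (L1)  txn=∅  M[L1]=53
step 11: P1: store L3 := 44  ⟶  IMI  (L3)  txn=BusUpgr  M[L3]=24
step 12: P0: load  L1  ⟶  SSI  (L1)  txn=BusRd+Flush  M[L1]=59
step 13: P2: store L4 := 83  ⟶  IIM  (L4)  txn=BusRdX+Flush  M[L4]=5
step 14: P1: store L1 := 87  ⟶  IMI  (L1)  txn=BusUpgr  M[L1]=59
step 15: P0: load  L0  ⟶  EII  (L0)  txn=BusRd  M[L0]=10
step 16: P2: load  L4  ⟶  IIM  (L4)  txn=∅  M[L4]=5
step 17: P2: load  L1  ⟶  ISS  (L1)  txn=BusRd+Flush  M[L1]=87
step 18: P2: load  L1  ⟶  ISS  (L1)  txn=∅  M[L1]=87
step 19: P2: store L3 := 61  ⟶  IIM  (L3)  txn=BusRdX+Flush  M[L3]=44
step 20: P2: store L1 := 91  ⟶  IIM  (L1)  txn=BusUpgr  M[L1]=87

state = I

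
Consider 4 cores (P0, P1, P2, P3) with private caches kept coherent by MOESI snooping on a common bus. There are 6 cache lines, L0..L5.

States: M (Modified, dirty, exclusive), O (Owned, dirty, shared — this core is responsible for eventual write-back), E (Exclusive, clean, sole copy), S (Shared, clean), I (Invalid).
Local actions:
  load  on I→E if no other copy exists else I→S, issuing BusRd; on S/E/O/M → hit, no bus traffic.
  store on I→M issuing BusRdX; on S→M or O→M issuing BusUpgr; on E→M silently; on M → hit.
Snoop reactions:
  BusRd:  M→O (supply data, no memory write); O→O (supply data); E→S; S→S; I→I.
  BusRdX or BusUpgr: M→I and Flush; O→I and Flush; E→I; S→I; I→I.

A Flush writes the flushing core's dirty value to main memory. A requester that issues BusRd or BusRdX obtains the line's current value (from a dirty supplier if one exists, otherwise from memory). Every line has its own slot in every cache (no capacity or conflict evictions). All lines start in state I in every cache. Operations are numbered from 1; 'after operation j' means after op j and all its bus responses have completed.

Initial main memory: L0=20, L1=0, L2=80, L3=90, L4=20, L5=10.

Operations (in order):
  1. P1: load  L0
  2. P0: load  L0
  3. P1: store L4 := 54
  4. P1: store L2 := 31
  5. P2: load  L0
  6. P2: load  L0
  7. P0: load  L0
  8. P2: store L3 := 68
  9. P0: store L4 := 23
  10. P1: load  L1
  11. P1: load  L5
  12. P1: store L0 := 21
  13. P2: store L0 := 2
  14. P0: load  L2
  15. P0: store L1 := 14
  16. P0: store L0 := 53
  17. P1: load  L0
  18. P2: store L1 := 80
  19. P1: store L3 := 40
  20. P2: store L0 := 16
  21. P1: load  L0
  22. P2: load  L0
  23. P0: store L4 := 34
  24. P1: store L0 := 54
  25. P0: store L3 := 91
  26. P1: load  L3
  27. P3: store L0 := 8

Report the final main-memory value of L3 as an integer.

[1] P1: load  L0 | P0:I, P1:E(20), P2:I, P3:I | bus: BusRd
[2] P0: load  L0 | P0:S(20), P1:S(20), P2:I, P3:I | bus: BusRd
[3] P1: store L4 := 54 | P0:I, P1:M(54), P2:I, P3:I | bus: BusRdX
[4] P1: store L2 := 31 | P0:I, P1:M(31), P2:I, P3:I | bus: BusRdX
[5] P2: load  L0 | P0:S(20), P1:S(20), P2:S(20), P3:I | bus: BusRd
[6] P2: load  L0 | P0:S(20), P1:S(20), P2:S(20), P3:I | bus: none
[7] P0: load  L0 | P0:S(20), P1:S(20), P2:S(20), P3:I | bus: none
[8] P2: store L3 := 68 | P0:I, P1:I, P2:M(68), P3:I | bus: BusRdX
[9] P0: store L4 := 23 | P0:M(23), P1:I, P2:I, P3:I | bus: BusRdX,Flush
[10] P1: load  L1 | P0:I, P1:E(0), P2:I, P3:I | bus: BusRd
[11] P1: load  L5 | P0:I, P1:E(10), P2:I, P3:I | bus: BusRd
[12] P1: store L0 := 21 | P0:I, P1:M(21), P2:I, P3:I | bus: BusUpgr
[13] P2: store L0 := 2 | P0:I, P1:I, P2:M(2), P3:I | bus: BusRdX,Flush
[14] P0: load  L2 | P0:S(31), P1:O(31), P2:I, P3:I | bus: BusRd
[15] P0: store L1 := 14 | P0:M(14), P1:I, P2:I, P3:I | bus: BusRdX
[16] P0: store L0 := 53 | P0:M(53), P1:I, P2:I, P3:I | bus: BusRdX,Flush
[17] P1: load  L0 | P0:O(53), P1:S(53), P2:I, P3:I | bus: BusRd
[18] P2: store L1 := 80 | P0:I, P1:I, P2:M(80), P3:I | bus: BusRdX,Flush
[19] P1: store L3 := 40 | P0:I, P1:M(40), P2:I, P3:I | bus: BusRdX,Flush
[20] P2: store L0 := 16 | P0:I, P1:I, P2:M(16), P3:I | bus: BusRdX,Flush
[21] P1: load  L0 | P0:I, P1:S(16), P2:O(16), P3:I | bus: BusRd
[22] P2: load  L0 | P0:I, P1:S(16), P2:O(16), P3:I | bus: none
[23] P0: store L4 := 34 | P0:M(34), P1:I, P2:I, P3:I | bus: none
[24] P1: store L0 := 54 | P0:I, P1:M(54), P2:I, P3:I | bus: BusUpgr,Flush
[25] P0: store L3 := 91 | P0:M(91), P1:I, P2:I, P3:I | bus: BusRdX,Flush
[26] P1: load  L3 | P0:O(91), P1:S(91), P2:I, P3:I | bus: BusRd
[27] P3: store L0 := 8 | P0:I, P1:I, P2:I, P3:M(8) | bus: BusRdX,Flush

memory[L3] = 40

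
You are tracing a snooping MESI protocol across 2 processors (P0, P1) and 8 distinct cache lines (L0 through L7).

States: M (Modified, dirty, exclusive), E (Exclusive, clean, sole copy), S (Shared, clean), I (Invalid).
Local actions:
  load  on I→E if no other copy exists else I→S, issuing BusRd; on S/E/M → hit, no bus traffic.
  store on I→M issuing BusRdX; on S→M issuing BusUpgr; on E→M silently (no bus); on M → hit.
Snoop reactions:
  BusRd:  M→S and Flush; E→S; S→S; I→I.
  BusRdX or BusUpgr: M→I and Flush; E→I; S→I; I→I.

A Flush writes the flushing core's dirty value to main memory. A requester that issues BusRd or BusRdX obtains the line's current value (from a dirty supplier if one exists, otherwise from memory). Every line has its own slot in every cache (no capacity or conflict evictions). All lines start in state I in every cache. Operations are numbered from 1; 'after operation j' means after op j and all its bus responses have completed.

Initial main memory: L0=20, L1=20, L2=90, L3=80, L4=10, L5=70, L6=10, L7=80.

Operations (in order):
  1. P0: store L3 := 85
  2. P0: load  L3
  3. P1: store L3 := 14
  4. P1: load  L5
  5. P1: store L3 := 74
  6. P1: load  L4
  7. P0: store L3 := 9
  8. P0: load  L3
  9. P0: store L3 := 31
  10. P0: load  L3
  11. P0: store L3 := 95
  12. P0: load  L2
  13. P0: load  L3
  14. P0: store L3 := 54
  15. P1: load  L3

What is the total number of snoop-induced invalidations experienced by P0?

invalidations = 1

[1] P0: store L3 := 85 | P0:M(85), P1:I | bus: BusRdX
[2] P0: load  L3 | P0:M(85), P1:I | bus: none
[3] P1: store L3 := 14 | P0:I, P1:M(14) | bus: BusRdX,Flush
[4] P1: load  L5 | P0:I, P1:E(70) | bus: BusRd
[5] P1: store L3 := 74 | P0:I, P1:M(74) | bus: none
[6] P1: load  L4 | P0:I, P1:E(10) | bus: BusRd
[7] P0: store L3 := 9 | P0:M(9), P1:I | bus: BusRdX,Flush
[8] P0: load  L3 | P0:M(9), P1:I | bus: none
[9] P0: store L3 := 31 | P0:M(31), P1:I | bus: none
[10] P0: load  L3 | P0:M(31), P1:I | bus: none
[11] P0: store L3 := 95 | P0:M(95), P1:I | bus: none
[12] P0: load  L2 | P0:E(90), P1:I | bus: BusRd
[13] P0: load  L3 | P0:M(95), P1:I | bus: none
[14] P0: store L3 := 54 | P0:M(54), P1:I | bus: none
[15] P1: load  L3 | P0:S(54), P1:S(54) | bus: BusRd,Flush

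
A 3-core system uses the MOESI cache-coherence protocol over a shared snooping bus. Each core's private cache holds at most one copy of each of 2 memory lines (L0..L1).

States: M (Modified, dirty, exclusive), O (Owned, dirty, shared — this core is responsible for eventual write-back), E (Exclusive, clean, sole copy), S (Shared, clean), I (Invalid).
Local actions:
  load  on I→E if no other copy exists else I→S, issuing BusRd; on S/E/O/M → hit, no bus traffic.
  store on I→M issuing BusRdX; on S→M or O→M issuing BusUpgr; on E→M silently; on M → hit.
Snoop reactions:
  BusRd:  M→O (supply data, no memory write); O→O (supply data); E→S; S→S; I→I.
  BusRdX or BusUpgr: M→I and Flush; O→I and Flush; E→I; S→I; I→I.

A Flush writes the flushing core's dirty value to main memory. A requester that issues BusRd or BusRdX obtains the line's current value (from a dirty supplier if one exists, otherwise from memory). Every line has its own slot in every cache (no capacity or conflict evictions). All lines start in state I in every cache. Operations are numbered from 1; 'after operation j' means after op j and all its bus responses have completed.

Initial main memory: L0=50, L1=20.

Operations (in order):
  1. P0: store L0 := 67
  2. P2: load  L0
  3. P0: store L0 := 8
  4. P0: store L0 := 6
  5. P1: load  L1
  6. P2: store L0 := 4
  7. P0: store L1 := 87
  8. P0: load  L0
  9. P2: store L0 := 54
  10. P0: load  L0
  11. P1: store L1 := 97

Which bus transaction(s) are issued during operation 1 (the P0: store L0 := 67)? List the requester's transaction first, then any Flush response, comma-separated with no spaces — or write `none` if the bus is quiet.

[1] P0: store L0 := 67 | P0:M(67), P1:I, P2:I | bus: BusRdX
[2] P2: load  L0 | P0:O(67), P1:I, P2:S(67) | bus: BusRd
[3] P0: store L0 := 8 | P0:M(8), P1:I, P2:I | bus: BusUpgr
[4] P0: store L0 := 6 | P0:M(6), P1:I, P2:I | bus: none
[5] P1: load  L1 | P0:I, P1:E(20), P2:I | bus: BusRd
[6] P2: store L0 := 4 | P0:I, P1:I, P2:M(4) | bus: BusRdX,Flush
[7] P0: store L1 := 87 | P0:M(87), P1:I, P2:I | bus: BusRdX
[8] P0: load  L0 | P0:S(4), P1:I, P2:O(4) | bus: BusRd
[9] P2: store L0 := 54 | P0:I, P1:I, P2:M(54) | bus: BusUpgr
[10] P0: load  L0 | P0:S(54), P1:I, P2:O(54) | bus: BusRd
[11] P1: store L1 := 97 | P0:I, P1:M(97), P2:I | bus: BusRdX,Flush

bus = BusRdX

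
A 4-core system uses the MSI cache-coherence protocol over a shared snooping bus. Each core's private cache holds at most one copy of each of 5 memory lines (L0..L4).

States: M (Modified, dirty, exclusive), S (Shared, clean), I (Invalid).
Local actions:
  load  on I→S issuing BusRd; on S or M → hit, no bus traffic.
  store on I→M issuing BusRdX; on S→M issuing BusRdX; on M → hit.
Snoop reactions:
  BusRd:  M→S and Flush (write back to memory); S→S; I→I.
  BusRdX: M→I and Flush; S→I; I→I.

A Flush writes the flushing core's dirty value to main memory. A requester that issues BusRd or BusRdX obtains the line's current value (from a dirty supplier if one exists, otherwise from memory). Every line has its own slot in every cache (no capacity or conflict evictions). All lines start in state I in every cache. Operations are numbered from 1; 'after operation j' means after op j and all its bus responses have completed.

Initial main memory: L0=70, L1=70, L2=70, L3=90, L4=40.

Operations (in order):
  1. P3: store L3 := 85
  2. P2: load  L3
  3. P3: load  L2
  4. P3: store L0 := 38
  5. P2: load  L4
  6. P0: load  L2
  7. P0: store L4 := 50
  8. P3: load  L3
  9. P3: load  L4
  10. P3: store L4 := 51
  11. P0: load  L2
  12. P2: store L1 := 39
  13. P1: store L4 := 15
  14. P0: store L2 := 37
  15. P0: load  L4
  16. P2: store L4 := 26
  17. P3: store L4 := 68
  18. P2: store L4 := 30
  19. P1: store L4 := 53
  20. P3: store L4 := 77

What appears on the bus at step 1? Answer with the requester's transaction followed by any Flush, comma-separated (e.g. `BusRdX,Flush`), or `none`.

bus = BusRdX

[1] P3: store L3 := 85 | P0:I, P1:I, P2:I, P3:M(85) | bus: BusRdX
[2] P2: load  L3 | P0:I, P1:I, P2:S(85), P3:S(85) | bus: BusRd,Flush
[3] P3: load  L2 | P0:I, P1:I, P2:I, P3:S(70) | bus: BusRd
[4] P3: store L0 := 38 | P0:I, P1:I, P2:I, P3:M(38) | bus: BusRdX
[5] P2: load  L4 | P0:I, P1:I, P2:S(40), P3:I | bus: BusRd
[6] P0: load  L2 | P0:S(70), P1:I, P2:I, P3:S(70) | bus: BusRd
[7] P0: store L4 := 50 | P0:M(50), P1:I, P2:I, P3:I | bus: BusRdX
[8] P3: load  L3 | P0:I, P1:I, P2:S(85), P3:S(85) | bus: none
[9] P3: load  L4 | P0:S(50), P1:I, P2:I, P3:S(50) | bus: BusRd,Flush
[10] P3: store L4 := 51 | P0:I, P1:I, P2:I, P3:M(51) | bus: BusRdX
[11] P0: load  L2 | P0:S(70), P1:I, P2:I, P3:S(70) | bus: none
[12] P2: store L1 := 39 | P0:I, P1:I, P2:M(39), P3:I | bus: BusRdX
[13] P1: store L4 := 15 | P0:I, P1:M(15), P2:I, P3:I | bus: BusRdX,Flush
[14] P0: store L2 := 37 | P0:M(37), P1:I, P2:I, P3:I | bus: BusRdX
[15] P0: load  L4 | P0:S(15), P1:S(15), P2:I, P3:I | bus: BusRd,Flush
[16] P2: store L4 := 26 | P0:I, P1:I, P2:M(26), P3:I | bus: BusRdX
[17] P3: store L4 := 68 | P0:I, P1:I, P2:I, P3:M(68) | bus: BusRdX,Flush
[18] P2: store L4 := 30 | P0:I, P1:I, P2:M(30), P3:I | bus: BusRdX,Flush
[19] P1: store L4 := 53 | P0:I, P1:M(53), P2:I, P3:I | bus: BusRdX,Flush
[20] P3: store L4 := 77 | P0:I, P1:I, P2:I, P3:M(77) | bus: BusRdX,Flush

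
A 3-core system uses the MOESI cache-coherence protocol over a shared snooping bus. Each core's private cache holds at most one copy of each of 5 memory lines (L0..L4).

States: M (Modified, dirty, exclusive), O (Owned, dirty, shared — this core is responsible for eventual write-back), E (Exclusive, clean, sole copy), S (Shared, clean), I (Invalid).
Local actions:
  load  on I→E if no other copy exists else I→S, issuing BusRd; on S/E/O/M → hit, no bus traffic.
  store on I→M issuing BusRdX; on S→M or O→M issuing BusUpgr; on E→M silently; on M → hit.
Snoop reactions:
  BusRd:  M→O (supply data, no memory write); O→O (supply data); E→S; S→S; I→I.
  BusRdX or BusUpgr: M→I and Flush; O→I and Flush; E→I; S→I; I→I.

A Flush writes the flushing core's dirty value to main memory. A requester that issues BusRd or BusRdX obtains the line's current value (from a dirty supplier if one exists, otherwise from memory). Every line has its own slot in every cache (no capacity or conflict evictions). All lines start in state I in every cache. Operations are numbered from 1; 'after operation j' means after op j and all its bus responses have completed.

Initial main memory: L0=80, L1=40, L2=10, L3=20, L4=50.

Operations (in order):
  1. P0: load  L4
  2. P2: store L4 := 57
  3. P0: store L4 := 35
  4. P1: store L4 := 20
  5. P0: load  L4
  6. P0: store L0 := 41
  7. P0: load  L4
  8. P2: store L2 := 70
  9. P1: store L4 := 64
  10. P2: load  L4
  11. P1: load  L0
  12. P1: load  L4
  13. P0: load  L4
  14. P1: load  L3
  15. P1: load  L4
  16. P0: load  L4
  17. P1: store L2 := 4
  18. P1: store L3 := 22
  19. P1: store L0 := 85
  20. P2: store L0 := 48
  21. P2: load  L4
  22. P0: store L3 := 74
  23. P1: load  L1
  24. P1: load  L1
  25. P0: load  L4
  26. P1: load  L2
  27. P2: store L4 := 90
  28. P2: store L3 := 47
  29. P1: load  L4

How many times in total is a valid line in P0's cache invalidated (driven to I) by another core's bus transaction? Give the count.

  op1 P0: load  L4 → E/I/I on L4; bus BusRd; mem=50
  op2 P2: store L4 := 57 → I/I/M on L4; bus BusRdX; mem=50
  op3 P0: store L4 := 35 → M/I/I on L4; bus BusRdX Flush; mem=57
  op4 P1: store L4 := 20 → I/M/I on L4; bus BusRdX Flush; mem=35
  op5 P0: load  L4 → S/O/I on L4; bus BusRd; mem=35
  op6 P0: store L0 := 41 → M/I/I on L0; bus BusRdX; mem=80
  op7 P0: load  L4 → S/O/I on L4; bus (none); mem=35
  op8 P2: store L2 := 70 → I/I/M on L2; bus BusRdX; mem=10
  op9 P1: store L4 := 64 → I/M/I on L4; bus BusUpgr; mem=35
  op10 P2: load  L4 → I/O/S on L4; bus BusRd; mem=35
  op11 P1: load  L0 → O/S/I on L0; bus BusRd; mem=80
  op12 P1: load  L4 → I/O/S on L4; bus (none); mem=35
  op13 P0: load  L4 → S/O/S on L4; bus BusRd; mem=35
  op14 P1: load  L3 → I/E/I on L3; bus BusRd; mem=20
  op15 P1: load  L4 → S/O/S on L4; bus (none); mem=35
  op16 P0: load  L4 → S/O/S on L4; bus (none); mem=35
  op17 P1: store L2 := 4 → I/M/I on L2; bus BusRdX Flush; mem=70
  op18 P1: store L3 := 22 → I/M/I on L3; bus (none); mem=20
  op19 P1: store L0 := 85 → I/M/I on L0; bus BusUpgr Flush; mem=41
  op20 P2: store L0 := 48 → I/I/M on L0; bus BusRdX Flush; mem=85
  op21 P2: load  L4 → S/O/S on L4; bus (none); mem=35
  op22 P0: store L3 := 74 → M/I/I on L3; bus BusRdX Flush; mem=22
  op23 P1: load  L1 → I/E/I on L1; bus BusRd; mem=40
  op24 P1: load  L1 → I/E/I on L1; bus (none); mem=40
  op25 P0: load  L4 → S/O/S on L4; bus (none); mem=35
  op26 P1: load  L2 → I/M/I on L2; bus (none); mem=70
  op27 P2: store L4 := 90 → I/I/M on L4; bus BusUpgr Flush; mem=64
  op28 P2: store L3 := 47 → I/I/M on L3; bus BusRdX Flush; mem=74
  op29 P1: load  L4 → I/S/O on L4; bus BusRd; mem=64

invalidations = 6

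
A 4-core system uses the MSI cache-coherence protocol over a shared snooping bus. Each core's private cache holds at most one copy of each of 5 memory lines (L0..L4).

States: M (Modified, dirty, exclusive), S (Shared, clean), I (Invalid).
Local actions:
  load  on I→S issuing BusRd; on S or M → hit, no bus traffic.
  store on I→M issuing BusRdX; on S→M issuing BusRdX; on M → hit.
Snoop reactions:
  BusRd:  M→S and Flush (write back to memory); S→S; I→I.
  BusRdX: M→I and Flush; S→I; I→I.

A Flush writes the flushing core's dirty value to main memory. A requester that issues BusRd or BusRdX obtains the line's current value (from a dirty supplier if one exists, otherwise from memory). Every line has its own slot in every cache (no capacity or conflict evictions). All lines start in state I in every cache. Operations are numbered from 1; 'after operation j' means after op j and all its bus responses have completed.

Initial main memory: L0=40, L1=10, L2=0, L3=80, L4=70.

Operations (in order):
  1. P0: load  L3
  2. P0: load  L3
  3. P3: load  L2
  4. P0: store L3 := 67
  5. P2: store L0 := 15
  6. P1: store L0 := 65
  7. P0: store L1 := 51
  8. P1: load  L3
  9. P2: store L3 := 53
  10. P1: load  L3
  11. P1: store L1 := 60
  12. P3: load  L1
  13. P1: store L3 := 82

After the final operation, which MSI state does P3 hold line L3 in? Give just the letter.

[1] P0: load  L3 | P0:S(80), P1:I, P2:I, P3:I | bus: BusRd
[2] P0: load  L3 | P0:S(80), P1:I, P2:I, P3:I | bus: none
[3] P3: load  L2 | P0:I, P1:I, P2:I, P3:S(0) | bus: BusRd
[4] P0: store L3 := 67 | P0:M(67), P1:I, P2:I, P3:I | bus: BusRdX
[5] P2: store L0 := 15 | P0:I, P1:I, P2:M(15), P3:I | bus: BusRdX
[6] P1: store L0 := 65 | P0:I, P1:M(65), P2:I, P3:I | bus: BusRdX,Flush
[7] P0: store L1 := 51 | P0:M(51), P1:I, P2:I, P3:I | bus: BusRdX
[8] P1: load  L3 | P0:S(67), P1:S(67), P2:I, P3:I | bus: BusRd,Flush
[9] P2: store L3 := 53 | P0:I, P1:I, P2:M(53), P3:I | bus: BusRdX
[10] P1: load  L3 | P0:I, P1:S(53), P2:S(53), P3:I | bus: BusRd,Flush
[11] P1: store L1 := 60 | P0:I, P1:M(60), P2:I, P3:I | bus: BusRdX,Flush
[12] P3: load  L1 | P0:I, P1:S(60), P2:I, P3:S(60) | bus: BusRd,Flush
[13] P1: store L3 := 82 | P0:I, P1:M(82), P2:I, P3:I | bus: BusRdX

state = I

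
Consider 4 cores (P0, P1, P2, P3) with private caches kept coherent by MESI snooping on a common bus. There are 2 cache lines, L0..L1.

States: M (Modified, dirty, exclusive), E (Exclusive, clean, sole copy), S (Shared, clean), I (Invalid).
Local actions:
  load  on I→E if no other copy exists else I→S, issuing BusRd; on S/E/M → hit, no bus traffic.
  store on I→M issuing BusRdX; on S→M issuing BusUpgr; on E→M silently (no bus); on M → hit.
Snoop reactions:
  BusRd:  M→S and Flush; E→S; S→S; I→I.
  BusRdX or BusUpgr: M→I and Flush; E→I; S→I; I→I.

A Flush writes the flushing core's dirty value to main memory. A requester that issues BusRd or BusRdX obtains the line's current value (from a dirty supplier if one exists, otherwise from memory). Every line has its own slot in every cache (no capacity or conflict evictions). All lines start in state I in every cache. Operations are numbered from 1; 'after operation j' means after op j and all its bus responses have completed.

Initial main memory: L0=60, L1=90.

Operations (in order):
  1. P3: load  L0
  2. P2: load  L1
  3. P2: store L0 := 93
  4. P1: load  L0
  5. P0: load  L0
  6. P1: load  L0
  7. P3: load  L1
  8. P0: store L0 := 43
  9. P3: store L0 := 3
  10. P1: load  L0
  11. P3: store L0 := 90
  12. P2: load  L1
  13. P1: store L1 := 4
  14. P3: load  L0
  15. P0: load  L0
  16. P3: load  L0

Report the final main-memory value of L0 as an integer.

memory[L0] = 90

  op1 P3: load  L0 → I/I/I/E on L0; bus BusRd; mem=60
  op2 P2: load  L1 → I/I/E/I on L1; bus BusRd; mem=90
  op3 P2: store L0 := 93 → I/I/M/I on L0; bus BusRdX; mem=60
  op4 P1: load  L0 → I/S/S/I on L0; bus BusRd Flush; mem=93
  op5 P0: load  L0 → S/S/S/I on L0; bus BusRd; mem=93
  op6 P1: load  L0 → S/S/S/I on L0; bus (none); mem=93
  op7 P3: load  L1 → I/I/S/S on L1; bus BusRd; mem=90
  op8 P0: store L0 := 43 → M/I/I/I on L0; bus BusUpgr; mem=93
  op9 P3: store L0 := 3 → I/I/I/M on L0; bus BusRdX Flush; mem=43
  op10 P1: load  L0 → I/S/I/S on L0; bus BusRd Flush; mem=3
  op11 P3: store L0 := 90 → I/I/I/M on L0; bus BusUpgr; mem=3
  op12 P2: load  L1 → I/I/S/S on L1; bus (none); mem=90
  op13 P1: store L1 := 4 → I/M/I/I on L1; bus BusRdX; mem=90
  op14 P3: load  L0 → I/I/I/M on L0; bus (none); mem=3
  op15 P0: load  L0 → S/I/I/S on L0; bus BusRd Flush; mem=90
  op16 P3: load  L0 → S/I/I/S on L0; bus (none); mem=90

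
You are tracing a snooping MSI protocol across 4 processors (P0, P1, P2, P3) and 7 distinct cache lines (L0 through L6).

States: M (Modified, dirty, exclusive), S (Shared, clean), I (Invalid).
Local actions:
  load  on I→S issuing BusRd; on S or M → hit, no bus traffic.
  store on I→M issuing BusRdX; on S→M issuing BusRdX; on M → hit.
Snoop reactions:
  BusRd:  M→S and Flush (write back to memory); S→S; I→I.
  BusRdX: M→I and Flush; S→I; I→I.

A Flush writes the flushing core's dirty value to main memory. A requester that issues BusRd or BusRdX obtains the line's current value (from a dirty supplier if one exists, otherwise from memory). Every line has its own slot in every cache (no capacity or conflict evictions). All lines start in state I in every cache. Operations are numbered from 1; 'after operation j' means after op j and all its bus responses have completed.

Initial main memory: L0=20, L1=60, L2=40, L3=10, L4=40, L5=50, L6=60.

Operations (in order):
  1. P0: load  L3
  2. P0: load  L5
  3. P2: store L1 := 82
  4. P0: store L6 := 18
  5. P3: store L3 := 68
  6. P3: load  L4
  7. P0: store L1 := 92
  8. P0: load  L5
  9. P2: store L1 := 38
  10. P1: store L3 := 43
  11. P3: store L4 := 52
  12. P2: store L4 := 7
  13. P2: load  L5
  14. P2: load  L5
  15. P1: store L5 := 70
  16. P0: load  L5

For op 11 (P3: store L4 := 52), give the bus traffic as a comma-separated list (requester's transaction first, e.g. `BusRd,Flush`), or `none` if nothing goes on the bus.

bus = BusRdX

  op1 P0: load  L3 → S/I/I/I on L3; bus BusRd; mem=10
  op2 P0: load  L5 → S/I/I/I on L5; bus BusRd; mem=50
  op3 P2: store L1 := 82 → I/I/M/I on L1; bus BusRdX; mem=60
  op4 P0: store L6 := 18 → M/I/I/I on L6; bus BusRdX; mem=60
  op5 P3: store L3 := 68 → I/I/I/M on L3; bus BusRdX; mem=10
  op6 P3: load  L4 → I/I/I/S on L4; bus BusRd; mem=40
  op7 P0: store L1 := 92 → M/I/I/I on L1; bus BusRdX Flush; mem=82
  op8 P0: load  L5 → S/I/I/I on L5; bus (none); mem=50
  op9 P2: store L1 := 38 → I/I/M/I on L1; bus BusRdX Flush; mem=92
  op10 P1: store L3 := 43 → I/M/I/I on L3; bus BusRdX Flush; mem=68
  op11 P3: store L4 := 52 → I/I/I/M on L4; bus BusRdX; mem=40
  op12 P2: store L4 := 7 → I/I/M/I on L4; bus BusRdX Flush; mem=52
  op13 P2: load  L5 → S/I/S/I on L5; bus BusRd; mem=50
  op14 P2: load  L5 → S/I/S/I on L5; bus (none); mem=50
  op15 P1: store L5 := 70 → I/M/I/I on L5; bus BusRdX; mem=50
  op16 P0: load  L5 → S/S/I/I on L5; bus BusRd Flush; mem=70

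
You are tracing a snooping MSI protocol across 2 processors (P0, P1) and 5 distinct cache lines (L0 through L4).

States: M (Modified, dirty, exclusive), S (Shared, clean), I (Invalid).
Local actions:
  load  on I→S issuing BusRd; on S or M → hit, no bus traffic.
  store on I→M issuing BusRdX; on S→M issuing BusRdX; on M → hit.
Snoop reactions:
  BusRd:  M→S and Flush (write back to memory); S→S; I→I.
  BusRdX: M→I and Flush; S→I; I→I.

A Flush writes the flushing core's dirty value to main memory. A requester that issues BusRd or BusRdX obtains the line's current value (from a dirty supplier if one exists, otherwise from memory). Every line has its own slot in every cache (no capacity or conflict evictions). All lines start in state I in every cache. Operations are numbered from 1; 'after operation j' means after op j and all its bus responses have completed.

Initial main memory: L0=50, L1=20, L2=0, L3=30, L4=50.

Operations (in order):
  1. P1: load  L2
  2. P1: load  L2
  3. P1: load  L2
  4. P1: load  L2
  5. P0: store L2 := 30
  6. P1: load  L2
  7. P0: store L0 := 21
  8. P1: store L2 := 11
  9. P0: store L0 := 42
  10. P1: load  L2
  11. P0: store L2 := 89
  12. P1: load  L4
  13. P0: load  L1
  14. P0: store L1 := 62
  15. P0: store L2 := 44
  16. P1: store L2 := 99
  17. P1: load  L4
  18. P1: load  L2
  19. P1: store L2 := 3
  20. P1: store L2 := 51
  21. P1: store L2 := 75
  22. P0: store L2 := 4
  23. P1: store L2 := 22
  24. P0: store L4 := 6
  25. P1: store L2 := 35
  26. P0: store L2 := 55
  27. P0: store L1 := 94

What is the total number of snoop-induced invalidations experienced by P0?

1. P1: load  L2  bus=[BusRd]  L2: P0=I P1=S  mem[L2]=0
2. P1: load  L2  bus=[-]  L2: P0=I P1=S  mem[L2]=0
3. P1: load  L2  bus=[-]  L2: P0=I P1=S  mem[L2]=0
4. P1: load  L2  bus=[-]  L2: P0=I P1=S  mem[L2]=0
5. P0: store L2 := 30  bus=[BusRdX]  L2: P0=M P1=I  mem[L2]=0
6. P1: load  L2  bus=[BusRd,Flush]  L2: P0=S P1=S  mem[L2]=30
7. P0: store L0 := 21  bus=[BusRdX]  L0: P0=M P1=I  mem[L0]=50
8. P1: store L2 := 11  bus=[BusRdX]  L2: P0=I P1=M  mem[L2]=30
9. P0: store L0 := 42  bus=[-]  L0: P0=M P1=I  mem[L0]=50
10. P1: load  L2  bus=[-]  L2: P0=I P1=M  mem[L2]=30
11. P0: store L2 := 89  bus=[BusRdX,Flush]  L2: P0=M P1=I  mem[L2]=11
12. P1: load  L4  bus=[BusRd]  L4: P0=I P1=S  mem[L4]=50
13. P0: load  L1  bus=[BusRd]  L1: P0=S P1=I  mem[L1]=20
14. P0: store L1 := 62  bus=[BusRdX]  L1: P0=M P1=I  mem[L1]=20
15. P0: store L2 := 44  bus=[-]  L2: P0=M P1=I  mem[L2]=11
16. P1: store L2 := 99  bus=[BusRdX,Flush]  L2: P0=I P1=M  mem[L2]=44
17. P1: load  L4  bus=[-]  L4: P0=I P1=S  mem[L4]=50
18. P1: load  L2  bus=[-]  L2: P0=I P1=M  mem[L2]=44
19. P1: store L2 := 3  bus=[-]  L2: P0=I P1=M  mem[L2]=44
20. P1: store L2 := 51  bus=[-]  L2: P0=I P1=M  mem[L2]=44
21. P1: store L2 := 75  bus=[-]  L2: P0=I P1=M  mem[L2]=44
22. P0: store L2 := 4  bus=[BusRdX,Flush]  L2: P0=M P1=I  mem[L2]=75
23. P1: store L2 := 22  bus=[BusRdX,Flush]  L2: P0=I P1=M  mem[L2]=4
24. P0: store L4 := 6  bus=[BusRdX]  L4: P0=M P1=I  mem[L4]=50
25. P1: store L2 := 35  bus=[-]  L2: P0=I P1=M  mem[L2]=4
26. P0: store L2 := 55  bus=[BusRdX,Flush]  L2: P0=M P1=I  mem[L2]=35
27. P0: store L1 := 94  bus=[-]  L1: P0=M P1=I  mem[L1]=20

invalidations = 3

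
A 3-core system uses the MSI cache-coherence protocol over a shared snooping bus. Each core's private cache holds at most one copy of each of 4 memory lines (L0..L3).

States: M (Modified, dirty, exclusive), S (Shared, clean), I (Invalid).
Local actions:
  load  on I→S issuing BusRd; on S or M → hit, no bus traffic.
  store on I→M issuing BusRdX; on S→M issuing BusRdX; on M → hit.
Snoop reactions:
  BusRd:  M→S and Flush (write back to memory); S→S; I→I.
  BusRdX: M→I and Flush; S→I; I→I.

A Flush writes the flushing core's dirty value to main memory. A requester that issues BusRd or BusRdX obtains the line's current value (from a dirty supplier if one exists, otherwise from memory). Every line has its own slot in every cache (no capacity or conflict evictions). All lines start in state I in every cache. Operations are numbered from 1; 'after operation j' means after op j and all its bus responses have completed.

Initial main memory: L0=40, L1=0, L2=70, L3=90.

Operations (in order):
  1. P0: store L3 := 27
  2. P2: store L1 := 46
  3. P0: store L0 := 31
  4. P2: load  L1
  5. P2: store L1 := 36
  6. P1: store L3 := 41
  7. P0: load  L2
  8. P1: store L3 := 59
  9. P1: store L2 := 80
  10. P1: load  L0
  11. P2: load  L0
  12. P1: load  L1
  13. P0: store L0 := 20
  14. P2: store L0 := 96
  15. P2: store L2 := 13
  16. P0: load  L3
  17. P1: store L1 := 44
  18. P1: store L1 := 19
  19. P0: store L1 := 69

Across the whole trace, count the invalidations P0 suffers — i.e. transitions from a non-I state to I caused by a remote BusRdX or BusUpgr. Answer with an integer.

invalidations = 3

[1] P0: store L3 := 27 | P0:M(27), P1:I, P2:I | bus: BusRdX
[2] P2: store L1 := 46 | P0:I, P1:I, P2:M(46) | bus: BusRdX
[3] P0: store L0 := 31 | P0:M(31), P1:I, P2:I | bus: BusRdX
[4] P2: load  L1 | P0:I, P1:I, P2:M(46) | bus: none
[5] P2: store L1 := 36 | P0:I, P1:I, P2:M(36) | bus: none
[6] P1: store L3 := 41 | P0:I, P1:M(41), P2:I | bus: BusRdX,Flush
[7] P0: load  L2 | P0:S(70), P1:I, P2:I | bus: BusRd
[8] P1: store L3 := 59 | P0:I, P1:M(59), P2:I | bus: none
[9] P1: store L2 := 80 | P0:I, P1:M(80), P2:I | bus: BusRdX
[10] P1: load  L0 | P0:S(31), P1:S(31), P2:I | bus: BusRd,Flush
[11] P2: load  L0 | P0:S(31), P1:S(31), P2:S(31) | bus: BusRd
[12] P1: load  L1 | P0:I, P1:S(36), P2:S(36) | bus: BusRd,Flush
[13] P0: store L0 := 20 | P0:M(20), P1:I, P2:I | bus: BusRdX
[14] P2: store L0 := 96 | P0:I, P1:I, P2:M(96) | bus: BusRdX,Flush
[15] P2: store L2 := 13 | P0:I, P1:I, P2:M(13) | bus: BusRdX,Flush
[16] P0: load  L3 | P0:S(59), P1:S(59), P2:I | bus: BusRd,Flush
[17] P1: store L1 := 44 | P0:I, P1:M(44), P2:I | bus: BusRdX
[18] P1: store L1 := 19 | P0:I, P1:M(19), P2:I | bus: none
[19] P0: store L1 := 69 | P0:M(69), P1:I, P2:I | bus: BusRdX,Flush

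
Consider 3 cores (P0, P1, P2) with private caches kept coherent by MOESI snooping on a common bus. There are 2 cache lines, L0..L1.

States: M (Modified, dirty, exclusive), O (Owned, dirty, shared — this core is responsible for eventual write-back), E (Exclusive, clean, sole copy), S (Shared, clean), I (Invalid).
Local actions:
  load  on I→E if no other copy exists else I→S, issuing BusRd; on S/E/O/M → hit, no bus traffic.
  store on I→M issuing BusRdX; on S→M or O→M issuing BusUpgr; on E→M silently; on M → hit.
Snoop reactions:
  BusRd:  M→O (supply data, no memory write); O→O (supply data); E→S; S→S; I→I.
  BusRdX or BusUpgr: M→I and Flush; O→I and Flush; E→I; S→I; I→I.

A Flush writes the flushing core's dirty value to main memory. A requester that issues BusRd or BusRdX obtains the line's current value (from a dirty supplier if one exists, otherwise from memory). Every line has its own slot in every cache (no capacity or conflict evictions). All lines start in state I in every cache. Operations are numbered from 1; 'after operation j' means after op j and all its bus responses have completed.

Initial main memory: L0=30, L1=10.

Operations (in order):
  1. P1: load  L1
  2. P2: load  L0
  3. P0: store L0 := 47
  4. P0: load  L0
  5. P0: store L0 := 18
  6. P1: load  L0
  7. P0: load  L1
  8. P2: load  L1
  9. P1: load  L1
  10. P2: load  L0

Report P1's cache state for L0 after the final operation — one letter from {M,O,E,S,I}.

state = S

step 1: P1: load  L1  ⟶  IEI  (L1)  txn=BusRd  M[L1]=10
step 2: P2: load  L0  ⟶  IIE  (L0)  txn=BusRd  M[L0]=30
step 3: P0: store L0 := 47  ⟶  MII  (L0)  txn=BusRdX  M[L0]=30
step 4: P0: load  L0  ⟶  MII  (L0)  txn=∅  M[L0]=30
step 5: P0: store L0 := 18  ⟶  MII  (L0)  txn=∅  M[L0]=30
step 6: P1: load  L0  ⟶  OSI  (L0)  txn=BusRd  M[L0]=30
step 7: P0: load  L1  ⟶  SSI  (L1)  txn=BusRd  M[L1]=10
step 8: P2: load  L1  ⟶  SSS  (L1)  txn=BusRd  M[L1]=10
step 9: P1: load  L1  ⟶  SSS  (L1)  txn=∅  M[L1]=10
step 10: P2: load  L0  ⟶  OSS  (L0)  txn=BusRd  M[L0]=30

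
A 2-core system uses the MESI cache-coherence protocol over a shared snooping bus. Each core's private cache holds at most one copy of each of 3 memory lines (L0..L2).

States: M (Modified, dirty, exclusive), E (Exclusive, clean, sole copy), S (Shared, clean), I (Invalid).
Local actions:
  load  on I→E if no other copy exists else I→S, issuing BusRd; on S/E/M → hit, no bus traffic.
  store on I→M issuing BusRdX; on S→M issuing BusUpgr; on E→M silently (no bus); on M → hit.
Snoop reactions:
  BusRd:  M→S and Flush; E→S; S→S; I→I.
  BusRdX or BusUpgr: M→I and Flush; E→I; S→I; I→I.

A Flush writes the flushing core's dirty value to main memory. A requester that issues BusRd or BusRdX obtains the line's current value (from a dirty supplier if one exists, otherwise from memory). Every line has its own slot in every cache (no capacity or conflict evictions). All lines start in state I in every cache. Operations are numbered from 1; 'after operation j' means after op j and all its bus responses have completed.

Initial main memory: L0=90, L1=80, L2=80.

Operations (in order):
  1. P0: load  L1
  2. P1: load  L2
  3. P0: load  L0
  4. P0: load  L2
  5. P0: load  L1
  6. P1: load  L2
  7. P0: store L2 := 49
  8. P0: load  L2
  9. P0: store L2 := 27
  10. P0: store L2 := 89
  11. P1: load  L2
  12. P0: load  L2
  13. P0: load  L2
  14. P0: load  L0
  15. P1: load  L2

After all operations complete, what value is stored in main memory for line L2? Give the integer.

memory[L2] = 89

step 1: P0: load  L1  ⟶  EI  (L1)  txn=BusRd  M[L1]=80
step 2: P1: load  L2  ⟶  IE  (L2)  txn=BusRd  M[L2]=80
step 3: P0: load  L0  ⟶  EI  (L0)  txn=BusRd  M[L0]=90
step 4: P0: load  L2  ⟶  SS  (L2)  txn=BusRd  M[L2]=80
step 5: P0: load  L1  ⟶  EI  (L1)  txn=∅  M[L1]=80
step 6: P1: load  L2  ⟶  SS  (L2)  txn=∅  M[L2]=80
step 7: P0: store L2 := 49  ⟶  MI  (L2)  txn=BusUpgr  M[L2]=80
step 8: P0: load  L2  ⟶  MI  (L2)  txn=∅  M[L2]=80
step 9: P0: store L2 := 27  ⟶  MI  (L2)  txn=∅  M[L2]=80
step 10: P0: store L2 := 89  ⟶  MI  (L2)  txn=∅  M[L2]=80
step 11: P1: load  L2  ⟶  SS  (L2)  txn=BusRd+Flush  M[L2]=89
step 12: P0: load  L2  ⟶  SS  (L2)  txn=∅  M[L2]=89
step 13: P0: load  L2  ⟶  SS  (L2)  txn=∅  M[L2]=89
step 14: P0: load  L0  ⟶  EI  (L0)  txn=∅  M[L0]=90
step 15: P1: load  L2  ⟶  SS  (L2)  txn=∅  M[L2]=89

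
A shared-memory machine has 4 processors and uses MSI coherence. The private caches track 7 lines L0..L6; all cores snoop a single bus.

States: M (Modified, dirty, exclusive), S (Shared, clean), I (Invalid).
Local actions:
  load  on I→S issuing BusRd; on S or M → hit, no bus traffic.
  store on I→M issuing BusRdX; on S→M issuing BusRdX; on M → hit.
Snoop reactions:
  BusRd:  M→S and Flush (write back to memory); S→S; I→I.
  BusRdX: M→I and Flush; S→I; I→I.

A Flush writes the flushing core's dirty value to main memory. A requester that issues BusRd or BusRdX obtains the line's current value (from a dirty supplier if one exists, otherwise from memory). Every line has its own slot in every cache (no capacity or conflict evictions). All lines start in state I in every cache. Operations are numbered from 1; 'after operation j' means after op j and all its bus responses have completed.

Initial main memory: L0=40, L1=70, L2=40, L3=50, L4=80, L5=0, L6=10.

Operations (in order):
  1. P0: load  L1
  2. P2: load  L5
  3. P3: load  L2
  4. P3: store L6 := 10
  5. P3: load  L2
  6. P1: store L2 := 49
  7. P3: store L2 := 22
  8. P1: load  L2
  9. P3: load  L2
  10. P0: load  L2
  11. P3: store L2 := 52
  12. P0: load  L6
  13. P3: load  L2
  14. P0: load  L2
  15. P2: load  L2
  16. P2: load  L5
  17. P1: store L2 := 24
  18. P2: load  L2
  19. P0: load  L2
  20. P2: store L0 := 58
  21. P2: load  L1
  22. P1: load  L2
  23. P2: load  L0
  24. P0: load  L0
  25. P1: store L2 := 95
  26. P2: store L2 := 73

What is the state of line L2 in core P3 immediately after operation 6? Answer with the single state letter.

[1] P0: load  L1 | P0:S(70), P1:I, P2:I, P3:I | bus: BusRd
[2] P2: load  L5 | P0:I, P1:I, P2:S(0), P3:I | bus: BusRd
[3] P3: load  L2 | P0:I, P1:I, P2:I, P3:S(40) | bus: BusRd
[4] P3: store L6 := 10 | P0:I, P1:I, P2:I, P3:M(10) | bus: BusRdX
[5] P3: load  L2 | P0:I, P1:I, P2:I, P3:S(40) | bus: none
[6] P1: store L2 := 49 | P0:I, P1:M(49), P2:I, P3:I | bus: BusRdX
[7] P3: store L2 := 22 | P0:I, P1:I, P2:I, P3:M(22) | bus: BusRdX,Flush
[8] P1: load  L2 | P0:I, P1:S(22), P2:I, P3:S(22) | bus: BusRd,Flush
[9] P3: load  L2 | P0:I, P1:S(22), P2:I, P3:S(22) | bus: none
[10] P0: load  L2 | P0:S(22), P1:S(22), P2:I, P3:S(22) | bus: BusRd
[11] P3: store L2 := 52 | P0:I, P1:I, P2:I, P3:M(52) | bus: BusRdX
[12] P0: load  L6 | P0:S(10), P1:I, P2:I, P3:S(10) | bus: BusRd,Flush
[13] P3: load  L2 | P0:I, P1:I, P2:I, P3:M(52) | bus: none
[14] P0: load  L2 | P0:S(52), P1:I, P2:I, P3:S(52) | bus: BusRd,Flush
[15] P2: load  L2 | P0:S(52), P1:I, P2:S(52), P3:S(52) | bus: BusRd
[16] P2: load  L5 | P0:I, P1:I, P2:S(0), P3:I | bus: none
[17] P1: store L2 := 24 | P0:I, P1:M(24), P2:I, P3:I | bus: BusRdX
[18] P2: load  L2 | P0:I, P1:S(24), P2:S(24), P3:I | bus: BusRd,Flush
[19] P0: load  L2 | P0:S(24), P1:S(24), P2:S(24), P3:I | bus: BusRd
[20] P2: store L0 := 58 | P0:I, P1:I, P2:M(58), P3:I | bus: BusRdX
[21] P2: load  L1 | P0:S(70), P1:I, P2:S(70), P3:I | bus: BusRd
[22] P1: load  L2 | P0:S(24), P1:S(24), P2:S(24), P3:I | bus: none
[23] P2: load  L0 | P0:I, P1:I, P2:M(58), P3:I | bus: none
[24] P0: load  L0 | P0:S(58), P1:I, P2:S(58), P3:I | bus: BusRd,Flush
[25] P1: store L2 := 95 | P0:I, P1:M(95), P2:I, P3:I | bus: BusRdX
[26] P2: store L2 := 73 | P0:I, P1:I, P2:M(73), P3:I | bus: BusRdX,Flush

state = I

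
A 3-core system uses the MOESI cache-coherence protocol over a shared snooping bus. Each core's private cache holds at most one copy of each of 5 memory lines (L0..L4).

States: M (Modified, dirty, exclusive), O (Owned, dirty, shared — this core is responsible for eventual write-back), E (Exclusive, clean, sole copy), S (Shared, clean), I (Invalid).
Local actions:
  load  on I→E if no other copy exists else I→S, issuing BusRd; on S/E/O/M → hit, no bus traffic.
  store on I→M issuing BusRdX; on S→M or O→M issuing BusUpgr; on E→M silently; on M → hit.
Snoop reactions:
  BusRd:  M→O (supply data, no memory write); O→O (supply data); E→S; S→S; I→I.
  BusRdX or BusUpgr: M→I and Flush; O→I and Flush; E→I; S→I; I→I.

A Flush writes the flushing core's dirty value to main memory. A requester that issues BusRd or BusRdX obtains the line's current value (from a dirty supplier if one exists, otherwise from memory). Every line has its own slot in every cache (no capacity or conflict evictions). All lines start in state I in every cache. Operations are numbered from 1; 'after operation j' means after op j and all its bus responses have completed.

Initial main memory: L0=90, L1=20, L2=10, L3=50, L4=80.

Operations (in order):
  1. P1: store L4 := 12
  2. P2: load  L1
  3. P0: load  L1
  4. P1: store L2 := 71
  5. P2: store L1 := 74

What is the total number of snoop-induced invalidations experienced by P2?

1. P1: store L4 := 12  bus=[BusRdX]  L4: P0=I P1=M P2=I  mem[L4]=80
2. P2: load  L1  bus=[BusRd]  L1: P0=I P1=I P2=E  mem[L1]=20
3. P0: load  L1  bus=[BusRd]  L1: P0=S P1=I P2=S  mem[L1]=20
4. P1: store L2 := 71  bus=[BusRdX]  L2: P0=I P1=M P2=I  mem[L2]=10
5. P2: store L1 := 74  bus=[BusUpgr]  L1: P0=I P1=I P2=M  mem[L1]=20

invalidations = 0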